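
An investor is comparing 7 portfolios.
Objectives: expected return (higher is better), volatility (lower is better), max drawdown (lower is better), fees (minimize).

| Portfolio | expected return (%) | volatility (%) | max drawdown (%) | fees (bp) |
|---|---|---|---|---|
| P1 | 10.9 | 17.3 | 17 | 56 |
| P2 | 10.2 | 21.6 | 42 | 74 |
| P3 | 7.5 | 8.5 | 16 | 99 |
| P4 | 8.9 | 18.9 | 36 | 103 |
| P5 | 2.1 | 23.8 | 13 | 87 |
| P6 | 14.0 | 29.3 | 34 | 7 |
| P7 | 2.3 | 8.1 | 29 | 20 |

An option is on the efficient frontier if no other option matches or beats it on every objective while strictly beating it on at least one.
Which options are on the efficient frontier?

P1, P3, P5, P6, P7

P1: not dominated.
P2: dominated by P1 (expected return 10.9≥10.2, volatility 17.3≤21.6, max drawdown 17≤42, fees 56≤74).
P3: not dominated.
P4: dominated by P1 (expected return 10.9≥8.9, volatility 17.3≤18.9, max drawdown 17≤36, fees 56≤103).
P5: not dominated (best max drawdown).
P6: not dominated (best expected return).
P7: not dominated (best volatility).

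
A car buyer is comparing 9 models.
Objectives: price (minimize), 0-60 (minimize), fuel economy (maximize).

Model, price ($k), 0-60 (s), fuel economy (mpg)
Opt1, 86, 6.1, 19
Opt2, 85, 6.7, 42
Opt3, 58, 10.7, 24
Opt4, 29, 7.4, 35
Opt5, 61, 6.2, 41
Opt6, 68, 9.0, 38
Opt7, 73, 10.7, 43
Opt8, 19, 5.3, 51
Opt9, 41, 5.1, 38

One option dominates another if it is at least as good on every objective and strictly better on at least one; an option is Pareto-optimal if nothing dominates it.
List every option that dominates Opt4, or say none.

Opt8: price 19≤29, 0-60 5.3≤7.4, fuel economy 51≥35 — dominates Opt4.
Others (Opt1, Opt2, Opt3, Opt5, Opt6, Opt7, Opt9) are each worse than Opt4 on at least one objective.

Opt8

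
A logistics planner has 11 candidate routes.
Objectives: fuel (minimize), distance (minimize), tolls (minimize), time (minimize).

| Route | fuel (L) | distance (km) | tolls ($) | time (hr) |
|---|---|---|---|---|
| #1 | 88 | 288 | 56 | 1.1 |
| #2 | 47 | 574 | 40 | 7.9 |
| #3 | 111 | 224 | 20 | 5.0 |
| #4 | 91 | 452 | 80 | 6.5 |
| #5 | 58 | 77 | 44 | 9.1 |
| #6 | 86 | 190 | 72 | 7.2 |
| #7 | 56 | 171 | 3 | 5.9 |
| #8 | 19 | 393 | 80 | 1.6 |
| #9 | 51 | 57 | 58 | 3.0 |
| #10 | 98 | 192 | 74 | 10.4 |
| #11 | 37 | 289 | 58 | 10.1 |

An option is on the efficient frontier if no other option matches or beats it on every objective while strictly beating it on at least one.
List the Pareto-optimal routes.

#1: not dominated (best time).
#2: not dominated.
#3: not dominated.
#4: dominated by #1 (fuel 88≤91, distance 288≤452, tolls 56≤80, time 1.1≤6.5).
#5: not dominated.
#6: dominated by #7 (fuel 56≤86, distance 171≤190, tolls 3≤72, time 5.9≤7.2).
#7: not dominated (best tolls).
#8: not dominated (best fuel).
#9: not dominated (best distance).
#10: dominated by #5 (fuel 58≤98, distance 77≤192, tolls 44≤74, time 9.1≤10.4).
#11: not dominated.

#1, #2, #3, #5, #7, #8, #9, #11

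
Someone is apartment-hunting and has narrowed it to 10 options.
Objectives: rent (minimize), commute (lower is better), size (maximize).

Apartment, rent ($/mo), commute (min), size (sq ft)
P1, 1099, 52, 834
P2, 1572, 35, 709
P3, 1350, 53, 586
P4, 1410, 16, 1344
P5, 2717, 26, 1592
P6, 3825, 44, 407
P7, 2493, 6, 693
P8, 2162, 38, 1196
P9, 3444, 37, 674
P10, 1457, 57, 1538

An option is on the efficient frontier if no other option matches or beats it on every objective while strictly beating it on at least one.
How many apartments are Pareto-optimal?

P1: not dominated (best rent).
P2: dominated by P4 (rent 1410≤1572, commute 16≤35, size 1344≥709).
P3: dominated by P1 (rent 1099≤1350, commute 52≤53, size 834≥586).
P4: not dominated.
P5: not dominated (best size).
P6: dominated by P2 (rent 1572≤3825, commute 35≤44, size 709≥407).
P7: not dominated (best commute).
P8: dominated by P4 (rent 1410≤2162, commute 16≤38, size 1344≥1196).
P9: dominated by P2 (rent 1572≤3444, commute 35≤37, size 709≥674).
P10: not dominated.
Pareto-optimal: P1, P4, P5, P7, P10 → 5.

5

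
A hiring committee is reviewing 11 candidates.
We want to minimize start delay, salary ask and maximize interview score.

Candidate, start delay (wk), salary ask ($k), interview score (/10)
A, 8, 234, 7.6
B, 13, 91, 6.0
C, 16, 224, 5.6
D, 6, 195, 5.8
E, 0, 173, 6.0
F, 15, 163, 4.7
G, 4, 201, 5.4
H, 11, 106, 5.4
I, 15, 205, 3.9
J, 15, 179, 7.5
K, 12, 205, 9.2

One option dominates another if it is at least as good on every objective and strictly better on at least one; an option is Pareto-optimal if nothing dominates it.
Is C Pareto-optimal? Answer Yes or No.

No

B vs C: start delay 13≤16, salary ask 91≤224, interview score 6.0≥5.6 — B is at least as good on every objective and strictly better on at least one, so B dominates C.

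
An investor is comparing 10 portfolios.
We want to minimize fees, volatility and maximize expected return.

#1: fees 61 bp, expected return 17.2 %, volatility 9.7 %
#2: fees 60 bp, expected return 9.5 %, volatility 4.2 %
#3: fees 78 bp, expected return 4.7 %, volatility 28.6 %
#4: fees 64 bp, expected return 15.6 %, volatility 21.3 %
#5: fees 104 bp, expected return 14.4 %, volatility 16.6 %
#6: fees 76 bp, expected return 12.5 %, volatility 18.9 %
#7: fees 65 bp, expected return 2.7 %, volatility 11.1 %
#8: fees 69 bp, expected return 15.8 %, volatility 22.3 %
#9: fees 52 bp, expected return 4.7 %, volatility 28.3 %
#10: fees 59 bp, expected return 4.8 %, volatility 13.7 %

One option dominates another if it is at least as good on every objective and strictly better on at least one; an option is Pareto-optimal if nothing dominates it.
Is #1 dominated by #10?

#10 vs #1: #10 is worse on expected return (4.8 vs 17.2), so it does not dominate #1.

No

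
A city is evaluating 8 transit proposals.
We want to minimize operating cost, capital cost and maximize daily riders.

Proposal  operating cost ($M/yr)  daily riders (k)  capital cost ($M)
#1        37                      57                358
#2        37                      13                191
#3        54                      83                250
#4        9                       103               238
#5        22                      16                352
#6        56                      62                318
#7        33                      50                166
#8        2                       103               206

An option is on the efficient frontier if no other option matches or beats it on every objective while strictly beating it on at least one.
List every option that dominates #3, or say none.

#4, #8

#4: operating cost 9≤54, daily riders 103≥83, capital cost 238≤250 — dominates #3.
#8: operating cost 2≤54, daily riders 103≥83, capital cost 206≤250 — dominates #3.
Others (#1, #2, #5, #6, #7) are each worse than #3 on at least one objective.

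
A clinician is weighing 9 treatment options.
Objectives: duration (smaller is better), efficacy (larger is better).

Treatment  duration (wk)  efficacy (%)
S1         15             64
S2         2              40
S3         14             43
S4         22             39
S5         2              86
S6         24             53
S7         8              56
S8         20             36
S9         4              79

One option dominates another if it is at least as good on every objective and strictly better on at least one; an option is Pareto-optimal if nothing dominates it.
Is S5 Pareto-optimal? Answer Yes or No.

Yes

S1: worse on duration (15 vs 2).
S2: worse on efficacy (40 vs 86).
S3: worse on duration (14 vs 2).
S4: worse on duration (22 vs 2).
S6: worse on duration (24 vs 2).
S7: worse on duration (8 vs 2).
S8: worse on duration (20 vs 2).
S9: worse on duration (4 vs 2).
No option is at least as good as S5 on every objective and strictly better on one.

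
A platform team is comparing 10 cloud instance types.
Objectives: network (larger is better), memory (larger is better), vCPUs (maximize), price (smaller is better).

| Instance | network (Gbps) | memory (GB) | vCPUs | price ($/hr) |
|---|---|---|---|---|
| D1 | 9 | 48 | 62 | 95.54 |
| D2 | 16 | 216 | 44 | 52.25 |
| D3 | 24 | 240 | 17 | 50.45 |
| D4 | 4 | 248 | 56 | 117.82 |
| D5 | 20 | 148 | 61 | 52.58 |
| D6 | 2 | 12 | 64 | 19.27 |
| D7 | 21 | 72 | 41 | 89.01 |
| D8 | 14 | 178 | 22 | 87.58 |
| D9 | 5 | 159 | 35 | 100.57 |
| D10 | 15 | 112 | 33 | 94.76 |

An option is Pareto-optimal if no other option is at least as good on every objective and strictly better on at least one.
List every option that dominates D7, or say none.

D1: worse on network (9 vs 21).
D2: worse on network (16 vs 21).
D3: worse on vCPUs (17 vs 41).
D4: worse on network (4 vs 21).
D5: worse on network (20 vs 21).
D6: worse on network (2 vs 21).
D8: worse on network (14 vs 21).
D9: worse on network (5 vs 21).
D10: worse on network (15 vs 21).
No option dominates D7.

none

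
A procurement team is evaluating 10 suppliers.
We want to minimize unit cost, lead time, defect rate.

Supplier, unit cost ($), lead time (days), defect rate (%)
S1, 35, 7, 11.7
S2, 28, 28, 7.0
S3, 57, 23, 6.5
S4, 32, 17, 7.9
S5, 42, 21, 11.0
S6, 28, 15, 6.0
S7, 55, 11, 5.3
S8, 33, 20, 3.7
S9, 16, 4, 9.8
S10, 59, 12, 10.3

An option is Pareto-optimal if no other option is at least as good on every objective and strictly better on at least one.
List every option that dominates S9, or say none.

S1: worse on unit cost (35 vs 16).
S2: worse on unit cost (28 vs 16).
S3: worse on unit cost (57 vs 16).
S4: worse on unit cost (32 vs 16).
S5: worse on unit cost (42 vs 16).
S6: worse on unit cost (28 vs 16).
S7: worse on unit cost (55 vs 16).
S8: worse on unit cost (33 vs 16).
S10: worse on unit cost (59 vs 16).
No option dominates S9.

none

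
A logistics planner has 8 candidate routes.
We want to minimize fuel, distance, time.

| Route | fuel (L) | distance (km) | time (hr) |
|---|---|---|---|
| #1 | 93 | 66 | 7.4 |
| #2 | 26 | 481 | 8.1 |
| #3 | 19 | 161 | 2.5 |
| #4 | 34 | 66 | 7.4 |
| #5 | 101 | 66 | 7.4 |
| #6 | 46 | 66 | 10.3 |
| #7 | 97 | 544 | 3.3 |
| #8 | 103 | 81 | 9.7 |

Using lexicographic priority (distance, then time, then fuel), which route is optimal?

First minimize distance: best is 66, kept {#1, #4, #5, #6}.
Then minimize time: best is 7.4, kept {#1, #4, #5}.
Then minimize fuel: best is 34, kept {#4}.

#4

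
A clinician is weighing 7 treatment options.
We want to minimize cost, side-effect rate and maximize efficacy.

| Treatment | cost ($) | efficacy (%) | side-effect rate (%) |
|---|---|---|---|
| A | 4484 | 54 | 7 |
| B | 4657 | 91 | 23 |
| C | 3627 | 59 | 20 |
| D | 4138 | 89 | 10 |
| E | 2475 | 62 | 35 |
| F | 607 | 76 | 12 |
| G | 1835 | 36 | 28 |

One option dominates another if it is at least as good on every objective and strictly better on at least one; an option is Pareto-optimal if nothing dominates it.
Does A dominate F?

A vs F: A is worse on cost (4484 vs 607), so it does not dominate F.

No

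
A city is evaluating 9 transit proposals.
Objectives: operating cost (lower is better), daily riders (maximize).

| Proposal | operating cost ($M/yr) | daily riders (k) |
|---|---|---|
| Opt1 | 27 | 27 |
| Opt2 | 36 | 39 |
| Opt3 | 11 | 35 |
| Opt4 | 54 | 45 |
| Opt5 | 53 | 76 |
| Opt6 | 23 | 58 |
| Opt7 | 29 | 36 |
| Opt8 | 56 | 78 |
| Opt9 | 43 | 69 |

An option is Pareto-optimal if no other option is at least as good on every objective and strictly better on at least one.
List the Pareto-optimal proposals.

Opt3, Opt5, Opt6, Opt8, Opt9

Opt1: dominated by Opt3 (operating cost 11≤27, daily riders 35≥27).
Opt2: dominated by Opt6 (operating cost 23≤36, daily riders 58≥39).
Opt3: not dominated (best operating cost).
Opt4: dominated by Opt5 (operating cost 53≤54, daily riders 76≥45).
Opt5: not dominated.
Opt6: not dominated.
Opt7: dominated by Opt6 (operating cost 23≤29, daily riders 58≥36).
Opt8: not dominated (best daily riders).
Opt9: not dominated.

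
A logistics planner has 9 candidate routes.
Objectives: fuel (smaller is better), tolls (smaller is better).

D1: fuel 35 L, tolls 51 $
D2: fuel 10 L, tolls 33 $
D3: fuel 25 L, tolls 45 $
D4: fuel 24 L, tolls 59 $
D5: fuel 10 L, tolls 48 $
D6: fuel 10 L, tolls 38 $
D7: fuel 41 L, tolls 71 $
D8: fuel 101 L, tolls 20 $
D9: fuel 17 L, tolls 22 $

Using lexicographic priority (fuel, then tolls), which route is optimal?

First minimize fuel: best is 10, kept {D2, D5, D6}.
Then minimize tolls: best is 33, kept {D2}.

D2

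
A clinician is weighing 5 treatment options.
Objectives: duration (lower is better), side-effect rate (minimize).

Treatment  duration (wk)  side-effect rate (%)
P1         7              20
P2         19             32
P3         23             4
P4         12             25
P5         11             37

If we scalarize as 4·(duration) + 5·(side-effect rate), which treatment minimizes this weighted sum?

P1: 4·7 + 5·20 = 128
P2: 4·19 + 5·32 = 236
P3: 4·23 + 5·4 = 112
P4: 4·12 + 5·25 = 173
P5: 4·11 + 5·37 = 229
Lowest: P3 at 112.

P3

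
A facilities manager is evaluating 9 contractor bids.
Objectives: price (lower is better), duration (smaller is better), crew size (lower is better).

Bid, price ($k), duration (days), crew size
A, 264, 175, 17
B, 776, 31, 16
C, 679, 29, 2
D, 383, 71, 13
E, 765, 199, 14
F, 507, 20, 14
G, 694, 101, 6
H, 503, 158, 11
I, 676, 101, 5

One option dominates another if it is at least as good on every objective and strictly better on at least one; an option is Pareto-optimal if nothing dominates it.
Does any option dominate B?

C vs B: price 679≤776, duration 29≤31, crew size 2≤16 — C is at least as good on every objective and strictly better on at least one, so C dominates B.

Yes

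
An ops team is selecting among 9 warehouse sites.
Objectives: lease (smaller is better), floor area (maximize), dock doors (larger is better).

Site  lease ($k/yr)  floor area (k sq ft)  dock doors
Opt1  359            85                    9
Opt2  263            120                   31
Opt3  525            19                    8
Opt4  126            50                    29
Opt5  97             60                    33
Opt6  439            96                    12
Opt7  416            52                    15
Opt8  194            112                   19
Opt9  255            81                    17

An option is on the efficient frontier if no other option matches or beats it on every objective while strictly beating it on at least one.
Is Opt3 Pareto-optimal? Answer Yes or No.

Opt1 vs Opt3: lease 359≤525, floor area 85≥19, dock doors 9≥8 — Opt1 is at least as good on every objective and strictly better on at least one, so Opt1 dominates Opt3.

No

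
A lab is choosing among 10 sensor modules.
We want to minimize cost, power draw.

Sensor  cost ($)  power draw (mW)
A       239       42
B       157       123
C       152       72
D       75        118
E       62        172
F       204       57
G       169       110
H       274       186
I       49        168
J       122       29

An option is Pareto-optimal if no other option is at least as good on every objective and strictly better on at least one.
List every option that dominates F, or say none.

J

J: cost 122≤204, power draw 29≤57 — dominates F.
Others (A, B, C, D, E, G, H, I) are each worse than F on at least one objective.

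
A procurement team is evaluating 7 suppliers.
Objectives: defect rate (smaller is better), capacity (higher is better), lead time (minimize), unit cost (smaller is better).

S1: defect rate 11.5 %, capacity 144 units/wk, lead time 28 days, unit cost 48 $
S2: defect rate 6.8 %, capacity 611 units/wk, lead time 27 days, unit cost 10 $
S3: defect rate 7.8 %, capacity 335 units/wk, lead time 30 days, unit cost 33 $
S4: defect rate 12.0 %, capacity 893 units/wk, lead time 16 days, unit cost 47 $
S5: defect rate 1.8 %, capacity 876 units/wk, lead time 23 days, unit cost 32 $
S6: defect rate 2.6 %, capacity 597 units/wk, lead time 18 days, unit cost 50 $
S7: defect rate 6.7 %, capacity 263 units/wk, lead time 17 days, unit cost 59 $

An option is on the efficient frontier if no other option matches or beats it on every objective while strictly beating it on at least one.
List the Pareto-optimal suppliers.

S2, S4, S5, S6, S7

S1: dominated by S2 (defect rate 6.8≤11.5, capacity 611≥144, lead time 27≤28, unit cost 10≤48).
S2: not dominated (best unit cost).
S3: dominated by S2 (defect rate 6.8≤7.8, capacity 611≥335, lead time 27≤30, unit cost 10≤33).
S4: not dominated (best capacity).
S5: not dominated (best defect rate).
S6: not dominated.
S7: not dominated.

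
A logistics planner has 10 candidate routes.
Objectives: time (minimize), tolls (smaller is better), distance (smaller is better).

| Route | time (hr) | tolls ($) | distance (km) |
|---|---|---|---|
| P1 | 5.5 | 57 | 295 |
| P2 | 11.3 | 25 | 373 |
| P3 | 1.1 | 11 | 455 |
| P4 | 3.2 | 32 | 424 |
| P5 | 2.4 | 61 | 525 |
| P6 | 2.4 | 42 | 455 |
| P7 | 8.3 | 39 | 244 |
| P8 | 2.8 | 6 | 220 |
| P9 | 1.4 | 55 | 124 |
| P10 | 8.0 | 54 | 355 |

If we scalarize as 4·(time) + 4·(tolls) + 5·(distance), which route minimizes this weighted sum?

P9

P1: 4·5.5 + 4·57 + 5·295 = 1725.0
P2: 4·11.3 + 4·25 + 5·373 = 2010.2
P3: 4·1.1 + 4·11 + 5·455 = 2323.4
P4: 4·3.2 + 4·32 + 5·424 = 2260.8
P5: 4·2.4 + 4·61 + 5·525 = 2878.6
P6: 4·2.4 + 4·42 + 5·455 = 2452.6
P7: 4·8.3 + 4·39 + 5·244 = 1409.2
P8: 4·2.8 + 4·6 + 5·220 = 1135.2
P9: 4·1.4 + 4·55 + 5·124 = 845.6
P10: 4·8.0 + 4·54 + 5·355 = 2023.0
Lowest: P9 at 845.6.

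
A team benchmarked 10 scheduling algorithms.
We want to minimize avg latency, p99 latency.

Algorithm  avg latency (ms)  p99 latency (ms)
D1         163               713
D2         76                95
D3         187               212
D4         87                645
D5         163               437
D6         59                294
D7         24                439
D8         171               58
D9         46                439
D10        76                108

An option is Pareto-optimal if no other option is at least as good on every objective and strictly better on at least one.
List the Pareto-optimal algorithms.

D1: dominated by D2 (avg latency 76≤163, p99 latency 95≤713).
D2: not dominated.
D3: dominated by D2 (avg latency 76≤187, p99 latency 95≤212).
D4: dominated by D2 (avg latency 76≤87, p99 latency 95≤645).
D5: dominated by D2 (avg latency 76≤163, p99 latency 95≤437).
D6: not dominated.
D7: not dominated (best avg latency).
D8: not dominated (best p99 latency).
D9: dominated by D7 (avg latency 24≤46, p99 latency 439≤439).
D10: dominated by D2 (avg latency 76≤76, p99 latency 95≤108).

D2, D6, D7, D8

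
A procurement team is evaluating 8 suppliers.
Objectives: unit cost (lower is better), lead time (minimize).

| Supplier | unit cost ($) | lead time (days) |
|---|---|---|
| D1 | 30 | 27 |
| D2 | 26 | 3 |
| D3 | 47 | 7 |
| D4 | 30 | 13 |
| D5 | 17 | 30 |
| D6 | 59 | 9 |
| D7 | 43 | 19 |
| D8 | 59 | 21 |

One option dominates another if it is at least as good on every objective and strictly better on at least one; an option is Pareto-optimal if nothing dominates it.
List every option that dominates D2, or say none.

D1: worse on unit cost (30 vs 26).
D3: worse on unit cost (47 vs 26).
D4: worse on unit cost (30 vs 26).
D5: worse on lead time (30 vs 3).
D6: worse on unit cost (59 vs 26).
D7: worse on unit cost (43 vs 26).
D8: worse on unit cost (59 vs 26).
No option dominates D2.

none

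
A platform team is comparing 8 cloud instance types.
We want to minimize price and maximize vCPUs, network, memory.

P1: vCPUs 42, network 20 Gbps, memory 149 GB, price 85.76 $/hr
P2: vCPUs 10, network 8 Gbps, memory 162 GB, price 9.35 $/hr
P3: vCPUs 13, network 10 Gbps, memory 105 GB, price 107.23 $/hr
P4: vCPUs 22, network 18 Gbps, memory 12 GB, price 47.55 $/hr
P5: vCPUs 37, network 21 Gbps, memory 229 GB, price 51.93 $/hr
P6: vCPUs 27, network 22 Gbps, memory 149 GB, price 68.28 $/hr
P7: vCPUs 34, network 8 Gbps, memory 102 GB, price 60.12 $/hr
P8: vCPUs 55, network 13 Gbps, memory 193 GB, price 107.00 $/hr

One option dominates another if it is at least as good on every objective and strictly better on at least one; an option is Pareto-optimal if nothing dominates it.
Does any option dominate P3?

P1 vs P3: vCPUs 42≥13, network 20≥10, memory 149≥105, price 85.76≤107.23 — P1 is at least as good on every objective and strictly better on at least one, so P1 dominates P3.

Yes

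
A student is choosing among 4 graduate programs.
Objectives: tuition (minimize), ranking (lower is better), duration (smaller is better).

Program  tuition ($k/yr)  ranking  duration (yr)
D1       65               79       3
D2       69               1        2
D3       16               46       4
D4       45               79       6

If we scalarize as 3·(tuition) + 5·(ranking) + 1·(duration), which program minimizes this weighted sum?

D2

D1: 3·65 + 5·79 + 1·3 = 593
D2: 3·69 + 5·1 + 1·2 = 214
D3: 3·16 + 5·46 + 1·4 = 282
D4: 3·45 + 5·79 + 1·6 = 536
Lowest: D2 at 214.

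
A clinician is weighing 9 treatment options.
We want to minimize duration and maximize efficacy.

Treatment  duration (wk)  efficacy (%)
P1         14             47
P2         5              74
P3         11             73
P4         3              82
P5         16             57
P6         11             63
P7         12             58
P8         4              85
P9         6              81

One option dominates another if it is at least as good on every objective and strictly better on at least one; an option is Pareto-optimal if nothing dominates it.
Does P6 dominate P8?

P6 vs P8: P6 is worse on duration (11 vs 4), so it does not dominate P8.

No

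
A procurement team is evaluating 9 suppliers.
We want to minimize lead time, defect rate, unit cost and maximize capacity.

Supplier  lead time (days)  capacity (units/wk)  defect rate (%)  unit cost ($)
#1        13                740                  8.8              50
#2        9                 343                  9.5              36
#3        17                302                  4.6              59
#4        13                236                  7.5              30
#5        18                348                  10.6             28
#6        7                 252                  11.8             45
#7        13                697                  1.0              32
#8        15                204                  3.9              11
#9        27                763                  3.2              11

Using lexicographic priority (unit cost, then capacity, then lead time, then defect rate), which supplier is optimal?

First minimize unit cost: best is 11, kept {#8, #9}.
Then maximize capacity: best is 763, kept {#9}.

#9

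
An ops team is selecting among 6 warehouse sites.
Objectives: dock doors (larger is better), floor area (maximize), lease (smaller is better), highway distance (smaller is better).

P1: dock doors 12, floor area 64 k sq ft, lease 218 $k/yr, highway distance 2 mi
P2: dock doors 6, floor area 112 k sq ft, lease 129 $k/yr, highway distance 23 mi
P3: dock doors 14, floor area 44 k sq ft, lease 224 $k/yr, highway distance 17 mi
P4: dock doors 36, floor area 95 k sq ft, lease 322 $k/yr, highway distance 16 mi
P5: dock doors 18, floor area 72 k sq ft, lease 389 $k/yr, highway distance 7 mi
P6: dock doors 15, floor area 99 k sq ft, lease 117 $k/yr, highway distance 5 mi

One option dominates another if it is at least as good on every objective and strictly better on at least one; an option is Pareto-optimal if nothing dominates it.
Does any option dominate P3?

Yes

P6 vs P3: dock doors 15≥14, floor area 99≥44, lease 117≤224, highway distance 5≤17 — P6 is at least as good on every objective and strictly better on at least one, so P6 dominates P3.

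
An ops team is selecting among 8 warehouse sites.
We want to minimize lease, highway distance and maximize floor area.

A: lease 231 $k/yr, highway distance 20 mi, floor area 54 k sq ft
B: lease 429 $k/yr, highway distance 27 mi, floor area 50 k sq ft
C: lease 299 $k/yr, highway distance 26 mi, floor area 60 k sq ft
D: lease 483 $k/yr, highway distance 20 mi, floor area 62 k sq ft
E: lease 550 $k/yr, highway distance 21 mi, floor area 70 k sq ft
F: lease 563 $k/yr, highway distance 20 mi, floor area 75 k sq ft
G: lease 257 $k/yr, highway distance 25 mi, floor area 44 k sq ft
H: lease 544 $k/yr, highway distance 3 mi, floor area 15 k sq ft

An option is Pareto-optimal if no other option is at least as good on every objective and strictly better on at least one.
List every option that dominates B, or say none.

A, C

A: lease 231≤429, highway distance 20≤27, floor area 54≥50 — dominates B.
C: lease 299≤429, highway distance 26≤27, floor area 60≥50 — dominates B.
Others (D, E, F, G, H) are each worse than B on at least one objective.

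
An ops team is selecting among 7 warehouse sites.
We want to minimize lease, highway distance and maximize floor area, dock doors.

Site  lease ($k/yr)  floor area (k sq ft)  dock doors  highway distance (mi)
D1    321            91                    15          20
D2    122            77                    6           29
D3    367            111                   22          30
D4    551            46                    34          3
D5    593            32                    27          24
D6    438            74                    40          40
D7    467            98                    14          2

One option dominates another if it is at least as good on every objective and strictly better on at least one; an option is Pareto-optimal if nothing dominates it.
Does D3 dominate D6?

D3 vs D6: D3 is worse on dock doors (22 vs 40), so it does not dominate D6.

No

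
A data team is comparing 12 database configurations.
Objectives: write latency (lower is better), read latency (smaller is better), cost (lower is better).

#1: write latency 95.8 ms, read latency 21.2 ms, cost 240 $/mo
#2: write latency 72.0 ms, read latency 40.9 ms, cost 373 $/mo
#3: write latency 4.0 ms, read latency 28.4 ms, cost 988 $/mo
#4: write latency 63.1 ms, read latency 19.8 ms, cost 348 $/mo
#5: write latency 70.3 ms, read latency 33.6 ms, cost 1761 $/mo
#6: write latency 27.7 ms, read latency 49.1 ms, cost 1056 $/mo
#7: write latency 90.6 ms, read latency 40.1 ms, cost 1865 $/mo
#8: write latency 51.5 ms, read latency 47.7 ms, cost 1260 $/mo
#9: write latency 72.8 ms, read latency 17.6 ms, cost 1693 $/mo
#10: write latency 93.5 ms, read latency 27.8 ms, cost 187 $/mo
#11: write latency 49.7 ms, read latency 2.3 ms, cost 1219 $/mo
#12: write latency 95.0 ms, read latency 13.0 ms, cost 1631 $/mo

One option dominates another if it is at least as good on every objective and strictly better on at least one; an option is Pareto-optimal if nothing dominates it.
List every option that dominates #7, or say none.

#3, #4, #5, #9, #11

#3: write latency 4.0≤90.6, read latency 28.4≤40.1, cost 988≤1865 — dominates #7.
#4: write latency 63.1≤90.6, read latency 19.8≤40.1, cost 348≤1865 — dominates #7.
#5: write latency 70.3≤90.6, read latency 33.6≤40.1, cost 1761≤1865 — dominates #7.
#9: write latency 72.8≤90.6, read latency 17.6≤40.1, cost 1693≤1865 — dominates #7.
#11: write latency 49.7≤90.6, read latency 2.3≤40.1, cost 1219≤1865 — dominates #7.
Others (#1, #2, #6, #8, #10, #12) are each worse than #7 on at least one objective.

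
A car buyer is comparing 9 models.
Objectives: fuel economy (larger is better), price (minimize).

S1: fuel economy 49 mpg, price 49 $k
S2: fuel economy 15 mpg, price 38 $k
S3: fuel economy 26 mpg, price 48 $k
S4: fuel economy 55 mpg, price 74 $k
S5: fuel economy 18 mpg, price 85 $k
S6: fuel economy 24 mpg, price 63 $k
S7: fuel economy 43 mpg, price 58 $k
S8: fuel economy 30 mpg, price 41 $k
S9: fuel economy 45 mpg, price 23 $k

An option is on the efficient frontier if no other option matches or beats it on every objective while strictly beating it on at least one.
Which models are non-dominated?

S1: not dominated.
S2: dominated by S9 (fuel economy 45≥15, price 23≤38).
S3: dominated by S8 (fuel economy 30≥26, price 41≤48).
S4: not dominated (best fuel economy).
S5: dominated by S1 (fuel economy 49≥18, price 49≤85).
S6: dominated by S1 (fuel economy 49≥24, price 49≤63).
S7: dominated by S1 (fuel economy 49≥43, price 49≤58).
S8: dominated by S9 (fuel economy 45≥30, price 23≤41).
S9: not dominated (best price).

S1, S4, S9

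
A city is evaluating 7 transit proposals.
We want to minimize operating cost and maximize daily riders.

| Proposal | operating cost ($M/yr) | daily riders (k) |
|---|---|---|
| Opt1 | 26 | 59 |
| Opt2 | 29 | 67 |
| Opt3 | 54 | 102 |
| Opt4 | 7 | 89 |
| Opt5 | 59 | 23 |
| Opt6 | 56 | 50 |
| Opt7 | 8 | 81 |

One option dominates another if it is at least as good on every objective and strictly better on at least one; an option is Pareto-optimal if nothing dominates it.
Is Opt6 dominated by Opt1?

Yes

Opt1 vs Opt6: operating cost 26≤56, daily riders 59≥50 — Opt1 is at least as good on every objective with at least one strict improvement.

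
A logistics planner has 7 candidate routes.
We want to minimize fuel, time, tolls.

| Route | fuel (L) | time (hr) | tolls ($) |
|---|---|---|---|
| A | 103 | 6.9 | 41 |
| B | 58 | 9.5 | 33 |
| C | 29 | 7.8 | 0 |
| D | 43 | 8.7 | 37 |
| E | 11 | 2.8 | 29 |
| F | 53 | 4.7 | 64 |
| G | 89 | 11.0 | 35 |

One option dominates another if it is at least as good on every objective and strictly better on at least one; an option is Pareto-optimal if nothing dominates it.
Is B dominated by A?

No

A vs B: A is worse on fuel (103 vs 58), so it does not dominate B.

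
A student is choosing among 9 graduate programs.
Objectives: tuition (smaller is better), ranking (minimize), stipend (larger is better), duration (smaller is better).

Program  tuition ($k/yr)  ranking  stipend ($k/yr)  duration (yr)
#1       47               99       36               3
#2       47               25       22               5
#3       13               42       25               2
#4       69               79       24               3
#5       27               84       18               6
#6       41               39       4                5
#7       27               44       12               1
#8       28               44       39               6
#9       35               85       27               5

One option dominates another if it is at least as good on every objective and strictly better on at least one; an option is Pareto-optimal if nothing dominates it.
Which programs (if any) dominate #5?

#3

#3: tuition 13≤27, ranking 42≤84, stipend 25≥18, duration 2≤6 — dominates #5.
Others (#1, #2, #4, #6, #7, #8, #9) are each worse than #5 on at least one objective.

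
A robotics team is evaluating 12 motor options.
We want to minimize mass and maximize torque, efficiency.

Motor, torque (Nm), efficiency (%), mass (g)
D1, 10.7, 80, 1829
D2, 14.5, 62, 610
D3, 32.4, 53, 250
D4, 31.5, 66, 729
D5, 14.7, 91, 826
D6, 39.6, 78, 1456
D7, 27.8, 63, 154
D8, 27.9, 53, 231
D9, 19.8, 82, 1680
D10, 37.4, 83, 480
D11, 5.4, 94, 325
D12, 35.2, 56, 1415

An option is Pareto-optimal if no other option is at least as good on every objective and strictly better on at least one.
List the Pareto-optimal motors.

D3, D5, D6, D7, D8, D10, D11

D1: dominated by D5 (torque 14.7≥10.7, efficiency 91≥80, mass 826≤1829).
D2: dominated by D7 (torque 27.8≥14.5, efficiency 63≥62, mass 154≤610).
D3: not dominated.
D4: dominated by D10 (torque 37.4≥31.5, efficiency 83≥66, mass 480≤729).
D5: not dominated.
D6: not dominated (best torque).
D7: not dominated (best mass).
D8: not dominated.
D9: dominated by D10 (torque 37.4≥19.8, efficiency 83≥82, mass 480≤1680).
D10: not dominated.
D11: not dominated (best efficiency).
D12: dominated by D10 (torque 37.4≥35.2, efficiency 83≥56, mass 480≤1415).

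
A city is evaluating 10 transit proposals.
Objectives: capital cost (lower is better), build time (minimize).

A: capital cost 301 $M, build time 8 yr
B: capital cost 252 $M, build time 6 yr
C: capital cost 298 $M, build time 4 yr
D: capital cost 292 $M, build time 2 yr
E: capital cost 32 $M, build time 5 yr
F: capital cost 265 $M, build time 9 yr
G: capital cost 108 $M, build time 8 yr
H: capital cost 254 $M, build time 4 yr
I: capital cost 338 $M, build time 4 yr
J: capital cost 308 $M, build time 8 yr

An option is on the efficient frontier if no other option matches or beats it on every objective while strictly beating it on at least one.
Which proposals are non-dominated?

A: dominated by B (capital cost 252≤301, build time 6≤8).
B: dominated by E (capital cost 32≤252, build time 5≤6).
C: dominated by D (capital cost 292≤298, build time 2≤4).
D: not dominated (best build time).
E: not dominated (best capital cost).
F: dominated by B (capital cost 252≤265, build time 6≤9).
G: dominated by E (capital cost 32≤108, build time 5≤8).
H: not dominated.
I: dominated by C (capital cost 298≤338, build time 4≤4).
J: dominated by A (capital cost 301≤308, build time 8≤8).

D, E, H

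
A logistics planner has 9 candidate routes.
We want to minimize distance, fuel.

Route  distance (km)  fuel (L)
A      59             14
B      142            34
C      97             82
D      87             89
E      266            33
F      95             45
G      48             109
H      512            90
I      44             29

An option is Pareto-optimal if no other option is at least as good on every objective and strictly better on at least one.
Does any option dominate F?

A vs F: distance 59≤95, fuel 14≤45 — A is at least as good on every objective and strictly better on at least one, so A dominates F.

Yes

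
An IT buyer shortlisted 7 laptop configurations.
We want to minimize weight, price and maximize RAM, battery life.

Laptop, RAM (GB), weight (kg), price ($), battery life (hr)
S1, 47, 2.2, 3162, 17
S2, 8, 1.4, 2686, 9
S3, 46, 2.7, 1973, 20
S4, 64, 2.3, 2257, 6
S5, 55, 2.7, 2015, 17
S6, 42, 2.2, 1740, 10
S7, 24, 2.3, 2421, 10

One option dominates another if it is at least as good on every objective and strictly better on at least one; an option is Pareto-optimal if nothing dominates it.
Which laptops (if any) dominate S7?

S6

S6: RAM 42≥24, weight 2.2≤2.3, price 1740≤2421, battery life 10≥10 — dominates S7.
Others (S1, S2, S3, S4, S5) are each worse than S7 on at least one objective.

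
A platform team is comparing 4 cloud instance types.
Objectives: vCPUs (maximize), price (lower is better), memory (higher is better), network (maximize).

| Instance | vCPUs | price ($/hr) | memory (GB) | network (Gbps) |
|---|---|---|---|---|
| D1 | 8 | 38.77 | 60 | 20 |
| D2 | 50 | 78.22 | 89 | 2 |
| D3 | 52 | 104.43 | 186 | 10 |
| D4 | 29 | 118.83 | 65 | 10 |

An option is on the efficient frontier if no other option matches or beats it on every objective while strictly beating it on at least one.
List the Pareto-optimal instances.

D1, D2, D3

D1: not dominated (best price).
D2: not dominated.
D3: not dominated (best vCPUs).
D4: dominated by D3 (vCPUs 52≥29, price 104.43≤118.83, memory 186≥65, network 10≥10).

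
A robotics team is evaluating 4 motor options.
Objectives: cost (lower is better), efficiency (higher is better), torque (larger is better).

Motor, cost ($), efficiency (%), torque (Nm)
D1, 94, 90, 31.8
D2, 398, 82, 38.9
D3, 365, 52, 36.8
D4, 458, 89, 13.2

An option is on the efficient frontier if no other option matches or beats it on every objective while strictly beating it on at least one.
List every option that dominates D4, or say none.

D1: cost 94≤458, efficiency 90≥89, torque 31.8≥13.2 — dominates D4.
Others (D2, D3) are each worse than D4 on at least one objective.

D1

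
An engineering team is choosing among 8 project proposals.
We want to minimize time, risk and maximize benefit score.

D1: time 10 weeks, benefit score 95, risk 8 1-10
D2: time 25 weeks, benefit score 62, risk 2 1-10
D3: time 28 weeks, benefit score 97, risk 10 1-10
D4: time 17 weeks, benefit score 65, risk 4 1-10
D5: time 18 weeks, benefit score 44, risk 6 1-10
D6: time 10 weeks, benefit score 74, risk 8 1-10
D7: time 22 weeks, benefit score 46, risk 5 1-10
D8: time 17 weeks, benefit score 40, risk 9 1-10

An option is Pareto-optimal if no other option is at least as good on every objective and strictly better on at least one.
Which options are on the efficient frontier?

D1, D2, D3, D4

D1: not dominated.
D2: not dominated (best risk).
D3: not dominated (best benefit score).
D4: not dominated.
D5: dominated by D4 (time 17≤18, benefit score 65≥44, risk 4≤6).
D6: dominated by D1 (time 10≤10, benefit score 95≥74, risk 8≤8).
D7: dominated by D4 (time 17≤22, benefit score 65≥46, risk 4≤5).
D8: dominated by D1 (time 10≤17, benefit score 95≥40, risk 8≤9).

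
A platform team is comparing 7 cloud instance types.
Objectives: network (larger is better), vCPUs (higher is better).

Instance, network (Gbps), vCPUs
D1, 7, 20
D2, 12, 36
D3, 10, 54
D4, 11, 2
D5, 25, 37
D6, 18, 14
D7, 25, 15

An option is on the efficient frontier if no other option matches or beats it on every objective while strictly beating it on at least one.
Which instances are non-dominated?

D1: dominated by D2 (network 12≥7, vCPUs 36≥20).
D2: dominated by D5 (network 25≥12, vCPUs 37≥36).
D3: not dominated (best vCPUs).
D4: dominated by D2 (network 12≥11, vCPUs 36≥2).
D5: not dominated.
D6: dominated by D5 (network 25≥18, vCPUs 37≥14).
D7: dominated by D5 (network 25≥25, vCPUs 37≥15).

D3, D5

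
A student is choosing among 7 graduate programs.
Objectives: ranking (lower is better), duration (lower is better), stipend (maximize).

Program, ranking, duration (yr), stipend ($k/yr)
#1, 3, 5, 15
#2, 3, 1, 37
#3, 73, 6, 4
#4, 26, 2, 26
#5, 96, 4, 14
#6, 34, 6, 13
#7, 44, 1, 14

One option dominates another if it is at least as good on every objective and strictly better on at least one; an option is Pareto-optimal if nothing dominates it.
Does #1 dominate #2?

No

#1 vs #2: #1 is worse on duration (5 vs 1), so it does not dominate #2.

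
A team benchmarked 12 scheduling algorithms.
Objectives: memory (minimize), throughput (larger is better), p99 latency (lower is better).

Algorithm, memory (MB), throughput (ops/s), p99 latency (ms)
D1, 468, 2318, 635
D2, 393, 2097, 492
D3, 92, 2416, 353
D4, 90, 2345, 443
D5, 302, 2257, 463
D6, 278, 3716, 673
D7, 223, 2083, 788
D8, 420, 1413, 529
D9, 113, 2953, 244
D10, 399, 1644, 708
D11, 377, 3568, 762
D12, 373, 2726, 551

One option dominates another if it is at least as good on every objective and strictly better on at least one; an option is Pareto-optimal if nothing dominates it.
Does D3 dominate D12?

No

D3 vs D12: D3 is worse on throughput (2416 vs 2726), so it does not dominate D12.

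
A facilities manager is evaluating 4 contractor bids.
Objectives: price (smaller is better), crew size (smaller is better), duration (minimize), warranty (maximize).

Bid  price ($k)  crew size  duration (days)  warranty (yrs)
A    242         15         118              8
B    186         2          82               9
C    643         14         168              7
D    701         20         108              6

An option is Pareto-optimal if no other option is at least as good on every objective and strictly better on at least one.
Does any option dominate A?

B vs A: price 186≤242, crew size 2≤15, duration 82≤118, warranty 9≥8 — B is at least as good on every objective and strictly better on at least one, so B dominates A.

Yes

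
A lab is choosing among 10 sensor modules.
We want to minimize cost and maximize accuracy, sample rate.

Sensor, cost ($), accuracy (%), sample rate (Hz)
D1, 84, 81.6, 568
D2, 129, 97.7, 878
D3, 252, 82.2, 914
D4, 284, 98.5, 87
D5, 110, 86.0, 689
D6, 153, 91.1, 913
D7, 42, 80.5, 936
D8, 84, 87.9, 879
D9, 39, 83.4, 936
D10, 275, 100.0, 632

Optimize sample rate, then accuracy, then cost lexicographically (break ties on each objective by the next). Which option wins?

First maximize sample rate: best is 936, kept {D7, D9}.
Then maximize accuracy: best is 83.4, kept {D9}.

D9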